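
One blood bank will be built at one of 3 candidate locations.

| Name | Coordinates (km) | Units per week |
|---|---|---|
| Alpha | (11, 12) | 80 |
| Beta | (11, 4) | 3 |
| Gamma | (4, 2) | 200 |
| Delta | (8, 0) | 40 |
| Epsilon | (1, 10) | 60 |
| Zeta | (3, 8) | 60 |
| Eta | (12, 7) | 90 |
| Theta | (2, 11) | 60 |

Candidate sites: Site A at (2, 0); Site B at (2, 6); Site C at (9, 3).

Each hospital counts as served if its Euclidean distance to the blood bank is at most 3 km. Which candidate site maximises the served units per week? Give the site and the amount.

Site A, covering 200

Coverage radius r = 3 km; a point is covered iff (Δx)²+(Δy)² ≤ 3² = 9.
  Site A (2, 0): covers {Gamma} → 200
  Site B (2, 6): covers {Zeta} → 60
  Site C (9, 3): covers {Beta} → 3
Maximum coverage at Site A: 200 units per week.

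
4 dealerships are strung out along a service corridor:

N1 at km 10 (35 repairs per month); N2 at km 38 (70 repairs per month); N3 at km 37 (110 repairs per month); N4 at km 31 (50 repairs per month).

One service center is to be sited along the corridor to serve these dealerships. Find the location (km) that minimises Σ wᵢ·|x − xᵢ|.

x = 37

For a sum of weighted absolute distances on a line, the optimum is the weighted median (not the mean). Total weight W = 265; half-weight = 132.5.
Sort by position and accumulate weight:
  km 10 (N1, w=35) → cum 35
  km 31 (N4, w=50) → cum 85
  km 37 (N3, w=110) → cum 195  ≥ 132.5 → median here
  km 38 (N2, w=70) → cum 265
Optimal location: km 37.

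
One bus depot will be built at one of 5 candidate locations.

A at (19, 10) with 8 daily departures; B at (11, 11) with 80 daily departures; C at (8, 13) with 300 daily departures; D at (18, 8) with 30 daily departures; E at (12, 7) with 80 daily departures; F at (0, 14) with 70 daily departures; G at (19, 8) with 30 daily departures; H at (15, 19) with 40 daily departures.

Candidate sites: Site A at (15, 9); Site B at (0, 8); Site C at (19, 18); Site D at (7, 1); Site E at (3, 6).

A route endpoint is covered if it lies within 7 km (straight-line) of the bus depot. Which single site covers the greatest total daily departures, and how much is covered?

Coverage radius r = 7 km; a point is covered iff (Δx)²+(Δy)² ≤ 7² = 49.
  Site A (15, 9): covers {A, B, D, E, G} → 228
  Site B (0, 8): covers {F} → 70
  Site C (19, 18): covers {H} → 40
  Site D (7, 1): covers {none} → 0
  Site E (3, 6): covers {none} → 0
Maximum coverage at Site A: 228 daily departures.

Site A, covering 228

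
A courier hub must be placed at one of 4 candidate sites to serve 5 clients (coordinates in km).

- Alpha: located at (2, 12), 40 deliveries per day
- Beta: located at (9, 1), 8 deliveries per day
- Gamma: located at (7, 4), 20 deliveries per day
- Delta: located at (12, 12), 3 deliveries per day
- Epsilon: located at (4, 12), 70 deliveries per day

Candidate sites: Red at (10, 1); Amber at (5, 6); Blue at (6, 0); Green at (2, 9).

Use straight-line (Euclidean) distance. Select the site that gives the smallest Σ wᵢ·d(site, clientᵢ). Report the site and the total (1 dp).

Total weighted distance at each candidate:
  Red (10, 1): total = 1547.6
  Amber (5, 6): total = 829.6
  Blue (6, 0): total = 1505.6
  Green (2, 9): total = 630.2
Minimum is at Green with total 630.2 km.

Green, total 630.2 km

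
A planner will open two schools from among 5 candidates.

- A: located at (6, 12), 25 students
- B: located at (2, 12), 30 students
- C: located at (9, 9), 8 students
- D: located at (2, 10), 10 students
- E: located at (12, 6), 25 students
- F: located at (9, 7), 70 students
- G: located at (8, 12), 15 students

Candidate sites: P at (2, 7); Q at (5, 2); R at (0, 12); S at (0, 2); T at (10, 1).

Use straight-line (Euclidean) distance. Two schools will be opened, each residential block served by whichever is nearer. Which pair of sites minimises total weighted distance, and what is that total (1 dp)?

{R, T}, total 983.2

Evaluate every pair (each demand assigned to the nearer of the two):
  {R, T}: total = 983.2
  {Q, R}: total = 1072.6
  {P, T}: total = 1075.9
  {P, R}: total = 1154.9
  {P, Q}: total = 1165.2
  {P, S}: total = 1256.7
  {Q, T}: total = 1431.4
  {R, S}: total = 1471.1
  {S, T}: total = 1472.6
  {Q, S}: total = 1510.5
Best pair: {R, T} with total 983.2.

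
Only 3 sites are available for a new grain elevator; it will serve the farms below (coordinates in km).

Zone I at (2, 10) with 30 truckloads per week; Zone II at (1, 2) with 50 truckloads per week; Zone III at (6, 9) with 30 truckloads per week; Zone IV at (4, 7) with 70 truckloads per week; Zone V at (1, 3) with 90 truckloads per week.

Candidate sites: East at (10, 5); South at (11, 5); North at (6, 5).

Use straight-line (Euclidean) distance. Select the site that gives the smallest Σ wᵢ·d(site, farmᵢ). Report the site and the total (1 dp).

North, total 1286.3 km

Total weighted distance at each candidate:
  East (10, 5): total = 2199.5
  South (11, 5): total = 2450.4
  North (6, 5): total = 1286.3
Minimum is at North with total 1286.3 km.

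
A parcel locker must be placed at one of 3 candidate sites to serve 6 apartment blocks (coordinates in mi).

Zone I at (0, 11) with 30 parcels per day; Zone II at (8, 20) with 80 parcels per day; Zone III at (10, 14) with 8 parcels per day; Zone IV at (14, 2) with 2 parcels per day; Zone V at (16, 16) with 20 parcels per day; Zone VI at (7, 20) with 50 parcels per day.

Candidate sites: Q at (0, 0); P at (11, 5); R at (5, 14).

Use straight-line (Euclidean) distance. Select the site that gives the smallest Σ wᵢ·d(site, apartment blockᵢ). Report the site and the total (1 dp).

R, total 1321.4 mi

Total weighted distance at each candidate:
  Q (0, 0): total = 3731.2
  P (11, 5): total = 2698.5
  R (5, 14): total = 1321.4
Minimum is at R with total 1321.4 mi.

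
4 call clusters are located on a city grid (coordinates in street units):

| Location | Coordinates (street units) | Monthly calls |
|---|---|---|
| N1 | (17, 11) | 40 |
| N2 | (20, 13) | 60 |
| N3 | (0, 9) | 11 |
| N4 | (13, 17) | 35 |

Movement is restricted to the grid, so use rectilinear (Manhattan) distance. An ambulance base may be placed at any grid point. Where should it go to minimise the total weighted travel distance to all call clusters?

(17, 13)

Manhattan distance separates: Σwᵢ(|x−xᵢ|+|y−yᵢ|) = Σwᵢ|x−xᵢ| + Σwᵢ|y−yᵢ|, so x and y are optimised independently as 1-D weighted medians.
Total weight W = 146; half = 73.
x-coordinate, sorted with cumulative weight:
  x=0 (N3, w=11) cum 11
  x=13 (N4, w=35) cum 46
  x=17 (N1, w=40) cum 86  ← median
  x=20 (N2, w=60) cum 146
⇒ x* = 17
y-coordinate, sorted with cumulative weight:
  y=9 (N3, w=11) cum 11
  y=11 (N1, w=40) cum 51
  y=13 (N2, w=60) cum 111  ← median
  y=17 (N4, w=35) cum 146
⇒ y* = 13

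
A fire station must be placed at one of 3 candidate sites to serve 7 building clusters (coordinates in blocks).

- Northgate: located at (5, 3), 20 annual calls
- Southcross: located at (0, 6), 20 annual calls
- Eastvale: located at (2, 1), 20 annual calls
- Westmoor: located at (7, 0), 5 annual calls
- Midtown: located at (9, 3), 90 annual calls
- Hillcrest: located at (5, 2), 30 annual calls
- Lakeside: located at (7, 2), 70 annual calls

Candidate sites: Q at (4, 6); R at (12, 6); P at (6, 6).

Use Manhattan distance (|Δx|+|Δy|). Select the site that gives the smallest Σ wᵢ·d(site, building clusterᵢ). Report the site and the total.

P, total 1455 blocks

Total weighted distance at each candidate:
  Q (4, 6): total = 1705
  R (12, 6): total = 2295
  P (6, 6): total = 1455
Minimum is at P with total 1455 blocks.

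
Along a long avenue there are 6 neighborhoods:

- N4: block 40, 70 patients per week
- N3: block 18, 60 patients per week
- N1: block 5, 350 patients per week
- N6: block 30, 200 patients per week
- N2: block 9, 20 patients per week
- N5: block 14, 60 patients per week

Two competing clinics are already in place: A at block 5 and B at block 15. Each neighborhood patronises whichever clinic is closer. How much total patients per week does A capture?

370

The indifferent point is the midpoint (5+15)/2 = 10; neighborhoods left of it (closer to A at 5) go to A, those right go to B.
  N1 at 5 (w=350) → A
  N2 at 9 (w=20) → A
  N5 at 14 (w=60) → B
  N3 at 18 (w=60) → B
  N6 at 30 (w=200) → B
  N4 at 40 (w=70) → B
A captures 370; B captures 390.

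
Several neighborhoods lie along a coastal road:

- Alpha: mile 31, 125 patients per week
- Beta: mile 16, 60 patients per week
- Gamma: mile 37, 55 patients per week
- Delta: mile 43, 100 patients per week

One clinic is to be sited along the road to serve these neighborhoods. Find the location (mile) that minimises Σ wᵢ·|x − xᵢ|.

For a sum of weighted absolute distances on a line, the optimum is the weighted median (not the mean). Total weight W = 340; half-weight = 170.
Sort by position and accumulate weight:
  mile 16 (Beta, w=60) → cum 60
  mile 31 (Alpha, w=125) → cum 185  ≥ 170 → median here
  mile 37 (Gamma, w=55) → cum 240
  mile 43 (Delta, w=100) → cum 340
Optimal location: mile 31.

x = 31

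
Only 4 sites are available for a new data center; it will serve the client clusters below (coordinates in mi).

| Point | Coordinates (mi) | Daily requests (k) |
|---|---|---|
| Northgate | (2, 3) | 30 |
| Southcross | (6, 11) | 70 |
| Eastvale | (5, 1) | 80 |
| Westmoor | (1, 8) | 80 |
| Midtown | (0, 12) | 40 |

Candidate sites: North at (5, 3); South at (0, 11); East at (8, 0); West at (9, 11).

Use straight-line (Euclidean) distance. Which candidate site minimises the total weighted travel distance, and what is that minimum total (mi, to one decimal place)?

North, total 1738.4 mi

Total weighted distance at each candidate:
  North (5, 3): total = 1738.4
  South (0, 11): total = 1854.8
  East (8, 0): total = 2664.2
  West (9, 11): total = 2436.3
Minimum is at North with total 1738.4 mi.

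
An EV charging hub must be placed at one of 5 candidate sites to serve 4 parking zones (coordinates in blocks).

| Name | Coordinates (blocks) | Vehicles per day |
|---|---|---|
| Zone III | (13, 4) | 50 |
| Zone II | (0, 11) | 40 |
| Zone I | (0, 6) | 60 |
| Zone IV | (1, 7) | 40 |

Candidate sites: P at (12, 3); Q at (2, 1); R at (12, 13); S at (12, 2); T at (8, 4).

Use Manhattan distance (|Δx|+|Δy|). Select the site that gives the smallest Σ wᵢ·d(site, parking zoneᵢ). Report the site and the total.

T, total 1850 blocks

Total weighted distance at each candidate:
  P (12, 3): total = 2400
  Q (2, 1): total = 1880
  R (12, 13): total = 2880
  S (12, 2): total = 2590
  T (8, 4): total = 1850
Minimum is at T with total 1850 blocks.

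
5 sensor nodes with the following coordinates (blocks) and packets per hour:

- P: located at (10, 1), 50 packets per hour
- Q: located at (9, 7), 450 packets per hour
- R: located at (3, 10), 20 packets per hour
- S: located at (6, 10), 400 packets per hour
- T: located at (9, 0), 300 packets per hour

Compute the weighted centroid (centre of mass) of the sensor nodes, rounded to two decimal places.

(7.96, 6.07)

The minimiser of Σwᵢ‖p−pᵢ‖² is the weighted centroid p* = (Σwᵢpᵢ)/(Σwᵢ).
Σwᵢ = 1220.
Σwᵢxᵢ = 50·10 + 450·9 + 20·3 + 400·6 + 300·9 = 9710.
Σwᵢyᵢ = 50·1 + 450·7 + 20·10 + 400·10 + 300·0 = 7400.
x* = 9710/1220 = 7.96, y* = 7400/1220 = 6.07.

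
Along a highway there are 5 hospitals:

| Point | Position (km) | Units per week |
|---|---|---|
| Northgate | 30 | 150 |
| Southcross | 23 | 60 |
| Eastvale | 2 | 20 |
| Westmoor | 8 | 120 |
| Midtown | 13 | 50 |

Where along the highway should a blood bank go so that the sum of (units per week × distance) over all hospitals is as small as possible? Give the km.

For a sum of weighted absolute distances on a line, the optimum is the weighted median (not the mean). Total weight W = 400; half-weight = 200.
Sort by position and accumulate weight:
  km 2 (Eastvale, w=20) → cum 20
  km 8 (Westmoor, w=120) → cum 140
  km 13 (Midtown, w=50) → cum 190
  km 23 (Southcross, w=60) → cum 250  ≥ 200 → median here
  km 30 (Northgate, w=150) → cum 400
Optimal location: km 23.

x = 23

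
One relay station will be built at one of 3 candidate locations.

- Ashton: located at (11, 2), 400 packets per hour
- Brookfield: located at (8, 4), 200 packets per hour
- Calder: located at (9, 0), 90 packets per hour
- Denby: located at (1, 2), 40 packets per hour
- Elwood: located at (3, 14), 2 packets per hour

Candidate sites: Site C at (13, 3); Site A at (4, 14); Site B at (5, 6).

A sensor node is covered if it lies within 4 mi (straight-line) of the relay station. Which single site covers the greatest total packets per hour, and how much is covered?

Site C, covering 400

Coverage radius r = 4 mi; a point is covered iff (Δx)²+(Δy)² ≤ 4² = 16.
  Site C (13, 3): covers {Ashton} → 400
  Site A (4, 14): covers {Elwood} → 2
  Site B (5, 6): covers {Brookfield} → 200
Maximum coverage at Site C: 400 packets per hour.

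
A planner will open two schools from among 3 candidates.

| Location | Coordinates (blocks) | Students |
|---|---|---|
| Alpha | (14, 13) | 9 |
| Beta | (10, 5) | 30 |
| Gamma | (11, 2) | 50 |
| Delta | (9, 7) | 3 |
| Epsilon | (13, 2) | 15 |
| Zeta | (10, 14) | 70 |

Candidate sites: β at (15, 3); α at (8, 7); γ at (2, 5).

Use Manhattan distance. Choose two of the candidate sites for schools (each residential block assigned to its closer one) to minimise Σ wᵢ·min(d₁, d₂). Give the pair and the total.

Evaluate every pair (each demand assigned to the nearer of the two):
  {β, α}: total = 1147
  {α, γ}: total = 1411
  {β, γ}: total = 1751
Best pair: {β, α} with total 1147.

{β, α}, total 1147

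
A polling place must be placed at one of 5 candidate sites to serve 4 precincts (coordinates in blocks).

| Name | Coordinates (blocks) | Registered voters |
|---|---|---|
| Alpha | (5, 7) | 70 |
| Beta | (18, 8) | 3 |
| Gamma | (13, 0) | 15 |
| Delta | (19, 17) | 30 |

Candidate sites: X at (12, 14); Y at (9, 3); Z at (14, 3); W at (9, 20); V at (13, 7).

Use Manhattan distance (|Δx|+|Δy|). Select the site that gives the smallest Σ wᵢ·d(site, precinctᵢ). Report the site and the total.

Total weighted distance at each candidate:
  X (12, 14): total = 1541
  Y (9, 3): total = 1427
  Z (14, 3): total = 1567
  W (9, 20): total = 2003
  V (13, 7): total = 1163
Minimum is at V with total 1163 blocks.

V, total 1163 blocks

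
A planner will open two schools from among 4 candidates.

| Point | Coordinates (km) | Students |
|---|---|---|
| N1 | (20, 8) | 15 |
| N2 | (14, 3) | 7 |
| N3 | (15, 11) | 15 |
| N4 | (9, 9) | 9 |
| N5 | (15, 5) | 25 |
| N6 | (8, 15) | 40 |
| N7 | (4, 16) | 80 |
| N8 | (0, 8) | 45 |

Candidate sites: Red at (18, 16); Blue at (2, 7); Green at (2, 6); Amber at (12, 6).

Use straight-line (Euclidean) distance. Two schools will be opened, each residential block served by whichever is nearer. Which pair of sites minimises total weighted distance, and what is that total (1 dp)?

Evaluate every pair (each demand assigned to the nearer of the two):
  {Blue, Amber}: total = 1585.8
  {Green, Amber}: total = 1690.7
  {Red, Blue}: total = 1888.5
  {Red, Green}: total = 1996.4
  {Blue, Green}: total = 2190.7
  {Red, Amber}: total = 2319.5
Best pair: {Blue, Amber} with total 1585.8.

{Blue, Amber}, total 1585.8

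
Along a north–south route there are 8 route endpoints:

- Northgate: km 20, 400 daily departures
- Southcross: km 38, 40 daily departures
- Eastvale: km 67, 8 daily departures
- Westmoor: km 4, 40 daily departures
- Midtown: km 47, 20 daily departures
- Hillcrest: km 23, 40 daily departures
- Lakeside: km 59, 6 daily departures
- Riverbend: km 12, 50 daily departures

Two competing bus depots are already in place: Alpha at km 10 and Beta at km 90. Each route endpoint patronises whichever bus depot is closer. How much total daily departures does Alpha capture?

590

The indifferent point is the midpoint (10+90)/2 = 50; route endpoints left of it (closer to Alpha at 10) go to Alpha, those right go to Beta.
  Westmoor at 4 (w=40) → Alpha
  Riverbend at 12 (w=50) → Alpha
  Northgate at 20 (w=400) → Alpha
  Hillcrest at 23 (w=40) → Alpha
  Southcross at 38 (w=40) → Alpha
  Midtown at 47 (w=20) → Alpha
  Lakeside at 59 (w=6) → Beta
  Eastvale at 67 (w=8) → Beta
Alpha captures 590; Beta captures 14.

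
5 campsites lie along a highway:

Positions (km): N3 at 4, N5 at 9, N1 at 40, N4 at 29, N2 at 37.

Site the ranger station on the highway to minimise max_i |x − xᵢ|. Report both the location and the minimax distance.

location 22, max distance 18

The 1-center on a line is the midpoint of the two extreme points: leftmost at 4, rightmost at 40.
Optimal location = (4 + 40)/2 = 22; maximum distance = (40 − 4)/2 = 18.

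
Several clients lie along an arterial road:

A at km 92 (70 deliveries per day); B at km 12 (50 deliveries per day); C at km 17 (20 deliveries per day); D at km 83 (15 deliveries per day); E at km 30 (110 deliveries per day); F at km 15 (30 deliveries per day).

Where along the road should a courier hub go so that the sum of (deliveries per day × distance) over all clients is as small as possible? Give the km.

For a sum of weighted absolute distances on a line, the optimum is the weighted median (not the mean). Total weight W = 295; half-weight = 147.5.
Sort by position and accumulate weight:
  km 12 (B, w=50) → cum 50
  km 15 (F, w=30) → cum 80
  km 17 (C, w=20) → cum 100
  km 30 (E, w=110) → cum 210  ≥ 147.5 → median here
  km 83 (D, w=15) → cum 225
  km 92 (A, w=70) → cum 295
Optimal location: km 30.

x = 30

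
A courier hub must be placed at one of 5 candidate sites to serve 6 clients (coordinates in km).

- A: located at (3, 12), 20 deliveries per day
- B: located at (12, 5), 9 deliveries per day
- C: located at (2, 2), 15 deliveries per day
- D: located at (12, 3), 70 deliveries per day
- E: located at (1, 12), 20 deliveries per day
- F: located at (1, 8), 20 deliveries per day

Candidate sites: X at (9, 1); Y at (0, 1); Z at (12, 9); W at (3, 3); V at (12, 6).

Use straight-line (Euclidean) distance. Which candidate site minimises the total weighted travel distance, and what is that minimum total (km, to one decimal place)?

V, total 1071.1 km

Total weighted distance at each candidate:
  X (9, 1): total = 1138.7
  Y (0, 1): total = 1589.3
  Z (12, 9): total = 1277.8
  W (3, 3): total = 1206.3
  V (12, 6): total = 1071.1
Minimum is at V with total 1071.1 km.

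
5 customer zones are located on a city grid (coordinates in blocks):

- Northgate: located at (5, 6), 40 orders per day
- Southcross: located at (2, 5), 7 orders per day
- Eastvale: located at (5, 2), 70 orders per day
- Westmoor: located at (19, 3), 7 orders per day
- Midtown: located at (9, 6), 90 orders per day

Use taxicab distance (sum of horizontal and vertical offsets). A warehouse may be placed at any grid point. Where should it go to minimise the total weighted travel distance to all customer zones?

Manhattan distance separates: Σwᵢ(|x−xᵢ|+|y−yᵢ|) = Σwᵢ|x−xᵢ| + Σwᵢ|y−yᵢ|, so x and y are optimised independently as 1-D weighted medians.
Total weight W = 214; half = 107.
x-coordinate, sorted with cumulative weight:
  x=2 (Southcross, w=7) cum 7
  x=5 (Northgate, w=40) cum 47
  x=5 (Eastvale, w=70) cum 117  ← median
  x=9 (Midtown, w=90) cum 207
  x=19 (Westmoor, w=7) cum 214
⇒ x* = 5
y-coordinate, sorted with cumulative weight:
  y=2 (Eastvale, w=70) cum 70
  y=3 (Westmoor, w=7) cum 77
  y=5 (Southcross, w=7) cum 84
  y=6 (Northgate, w=40) cum 124  ← median
  y=6 (Midtown, w=90) cum 214
⇒ y* = 6

(5, 6)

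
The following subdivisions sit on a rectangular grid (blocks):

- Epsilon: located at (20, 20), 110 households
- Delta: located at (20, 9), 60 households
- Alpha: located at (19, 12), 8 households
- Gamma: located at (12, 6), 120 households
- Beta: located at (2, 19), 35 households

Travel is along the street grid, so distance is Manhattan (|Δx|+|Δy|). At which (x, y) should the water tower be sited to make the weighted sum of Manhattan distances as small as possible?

Manhattan distance separates: Σwᵢ(|x−xᵢ|+|y−yᵢ|) = Σwᵢ|x−xᵢ| + Σwᵢ|y−yᵢ|, so x and y are optimised independently as 1-D weighted medians.
Total weight W = 333; half = 166.5.
x-coordinate, sorted with cumulative weight:
  x=2 (Beta, w=35) cum 35
  x=12 (Gamma, w=120) cum 155
  x=19 (Alpha, w=8) cum 163
  x=20 (Epsilon, w=110) cum 273  ← median
  x=20 (Delta, w=60) cum 333
⇒ x* = 20
y-coordinate, sorted with cumulative weight:
  y=6 (Gamma, w=120) cum 120
  y=9 (Delta, w=60) cum 180  ← median
  y=12 (Alpha, w=8) cum 188
  y=19 (Beta, w=35) cum 223
  y=20 (Epsilon, w=110) cum 333
⇒ y* = 9

(20, 9)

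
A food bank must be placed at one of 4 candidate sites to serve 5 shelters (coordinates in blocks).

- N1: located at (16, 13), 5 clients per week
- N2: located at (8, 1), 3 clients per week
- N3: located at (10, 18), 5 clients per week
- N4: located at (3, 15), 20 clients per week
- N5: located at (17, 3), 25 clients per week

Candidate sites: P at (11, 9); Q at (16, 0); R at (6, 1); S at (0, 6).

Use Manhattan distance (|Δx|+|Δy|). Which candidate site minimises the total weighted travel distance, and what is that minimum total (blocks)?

P, total 708 blocks

Total weighted distance at each candidate:
  P (11, 9): total = 708
  Q (16, 0): total = 872
  R (6, 1): total = 886
  S (0, 6): total = 1004
Minimum is at P with total 708 blocks.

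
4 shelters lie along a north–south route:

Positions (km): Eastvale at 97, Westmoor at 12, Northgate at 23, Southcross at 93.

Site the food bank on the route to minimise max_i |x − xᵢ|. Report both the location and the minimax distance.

The 1-center on a line is the midpoint of the two extreme points: leftmost at 12, rightmost at 97.
Optimal location = (12 + 97)/2 = 54.5; maximum distance = (97 − 12)/2 = 42.5.

location 54.5, max distance 42.5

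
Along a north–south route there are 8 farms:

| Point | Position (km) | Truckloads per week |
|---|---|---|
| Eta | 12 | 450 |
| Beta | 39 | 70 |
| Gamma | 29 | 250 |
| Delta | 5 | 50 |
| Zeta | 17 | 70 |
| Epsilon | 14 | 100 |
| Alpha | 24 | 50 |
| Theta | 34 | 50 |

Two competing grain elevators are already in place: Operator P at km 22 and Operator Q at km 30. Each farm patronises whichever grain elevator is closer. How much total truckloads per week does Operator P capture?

720

The indifferent point is the midpoint (22+30)/2 = 26; farms left of it (closer to Operator P at 22) go to Operator P, those right go to Operator Q.
  Delta at 5 (w=50) → Operator P
  Eta at 12 (w=450) → Operator P
  Epsilon at 14 (w=100) → Operator P
  Zeta at 17 (w=70) → Operator P
  Alpha at 24 (w=50) → Operator P
  Gamma at 29 (w=250) → Operator Q
  Theta at 34 (w=50) → Operator Q
  Beta at 39 (w=70) → Operator Q
Operator P captures 720; Operator Q captures 370.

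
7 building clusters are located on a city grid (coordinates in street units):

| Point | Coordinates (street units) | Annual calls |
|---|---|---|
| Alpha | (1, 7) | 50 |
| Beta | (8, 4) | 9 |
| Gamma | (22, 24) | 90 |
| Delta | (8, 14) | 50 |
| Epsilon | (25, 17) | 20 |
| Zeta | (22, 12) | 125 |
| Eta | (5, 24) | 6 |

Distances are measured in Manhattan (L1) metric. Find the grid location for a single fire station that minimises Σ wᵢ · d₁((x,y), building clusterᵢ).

Manhattan distance separates: Σwᵢ(|x−xᵢ|+|y−yᵢ|) = Σwᵢ|x−xᵢ| + Σwᵢ|y−yᵢ|, so x and y are optimised independently as 1-D weighted medians.
Total weight W = 350; half = 175.
x-coordinate, sorted with cumulative weight:
  x=1 (Alpha, w=50) cum 50
  x=5 (Eta, w=6) cum 56
  x=8 (Beta, w=9) cum 65
  x=8 (Delta, w=50) cum 115
  x=22 (Gamma, w=90) cum 205  ← median
  x=22 (Zeta, w=125) cum 330
  x=25 (Epsilon, w=20) cum 350
⇒ x* = 22
y-coordinate, sorted with cumulative weight:
  y=4 (Beta, w=9) cum 9
  y=7 (Alpha, w=50) cum 59
  y=12 (Zeta, w=125) cum 184  ← median
  y=14 (Delta, w=50) cum 234
  y=17 (Epsilon, w=20) cum 254
  y=24 (Gamma, w=90) cum 344
  y=24 (Eta, w=6) cum 350
⇒ y* = 12

(22, 12)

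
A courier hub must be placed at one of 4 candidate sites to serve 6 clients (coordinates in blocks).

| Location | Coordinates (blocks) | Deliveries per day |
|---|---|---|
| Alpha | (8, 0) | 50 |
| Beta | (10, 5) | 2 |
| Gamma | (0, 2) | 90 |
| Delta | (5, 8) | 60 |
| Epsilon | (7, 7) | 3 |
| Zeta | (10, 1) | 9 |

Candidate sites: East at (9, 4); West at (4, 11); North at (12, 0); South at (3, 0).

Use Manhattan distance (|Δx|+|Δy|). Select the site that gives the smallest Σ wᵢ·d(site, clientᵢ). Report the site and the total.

Total weighted distance at each candidate:
  East (9, 4): total = 1775
  West (4, 11): total = 2349
  North (12, 0): total = 2437
  South (3, 0): total = 1429
Minimum is at South with total 1429 blocks.

South, total 1429 blocks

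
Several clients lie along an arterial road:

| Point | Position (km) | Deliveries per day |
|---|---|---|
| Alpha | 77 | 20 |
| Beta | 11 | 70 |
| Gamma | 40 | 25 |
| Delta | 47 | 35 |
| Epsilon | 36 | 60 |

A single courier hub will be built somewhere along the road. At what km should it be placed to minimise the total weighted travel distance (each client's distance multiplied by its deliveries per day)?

For a sum of weighted absolute distances on a line, the optimum is the weighted median (not the mean). Total weight W = 210; half-weight = 105.
Sort by position and accumulate weight:
  km 11 (Beta, w=70) → cum 70
  km 36 (Epsilon, w=60) → cum 130  ≥ 105 → median here
  km 40 (Gamma, w=25) → cum 155
  km 47 (Delta, w=35) → cum 190
  km 77 (Alpha, w=20) → cum 210
Optimal location: km 36.

x = 36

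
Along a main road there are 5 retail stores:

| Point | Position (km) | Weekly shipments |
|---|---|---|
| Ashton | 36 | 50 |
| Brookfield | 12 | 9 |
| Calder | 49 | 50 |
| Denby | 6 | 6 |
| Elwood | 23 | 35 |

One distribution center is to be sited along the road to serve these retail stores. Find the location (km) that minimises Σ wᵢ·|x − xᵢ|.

For a sum of weighted absolute distances on a line, the optimum is the weighted median (not the mean). Total weight W = 150; half-weight = 75.
Sort by position and accumulate weight:
  km 6 (Denby, w=6) → cum 6
  km 12 (Brookfield, w=9) → cum 15
  km 23 (Elwood, w=35) → cum 50
  km 36 (Ashton, w=50) → cum 100  ≥ 75 → median here
  km 49 (Calder, w=50) → cum 150
Optimal location: km 36.

x = 36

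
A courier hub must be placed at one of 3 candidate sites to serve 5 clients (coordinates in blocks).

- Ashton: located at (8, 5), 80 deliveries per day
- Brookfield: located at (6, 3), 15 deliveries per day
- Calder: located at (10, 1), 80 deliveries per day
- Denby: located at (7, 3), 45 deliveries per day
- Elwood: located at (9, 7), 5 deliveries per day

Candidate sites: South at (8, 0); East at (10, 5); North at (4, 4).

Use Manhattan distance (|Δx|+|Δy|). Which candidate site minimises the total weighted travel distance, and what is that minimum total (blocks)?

East, total 810 blocks

Total weighted distance at each candidate:
  South (8, 0): total = 935
  East (10, 5): total = 810
  North (4, 4): total = 1385
Minimum is at East with total 810 blocks.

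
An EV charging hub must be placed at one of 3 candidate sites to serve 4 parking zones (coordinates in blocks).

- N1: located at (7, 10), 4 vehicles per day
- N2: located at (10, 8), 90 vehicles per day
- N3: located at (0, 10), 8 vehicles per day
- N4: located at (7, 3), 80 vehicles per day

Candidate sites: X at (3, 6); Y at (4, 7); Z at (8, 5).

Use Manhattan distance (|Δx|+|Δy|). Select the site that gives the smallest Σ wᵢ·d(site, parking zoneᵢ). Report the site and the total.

Total weighted distance at each candidate:
  X (3, 6): total = 1458
  Y (4, 7): total = 1270
  Z (8, 5): total = 818
Minimum is at Z with total 818 blocks.

Z, total 818 blocks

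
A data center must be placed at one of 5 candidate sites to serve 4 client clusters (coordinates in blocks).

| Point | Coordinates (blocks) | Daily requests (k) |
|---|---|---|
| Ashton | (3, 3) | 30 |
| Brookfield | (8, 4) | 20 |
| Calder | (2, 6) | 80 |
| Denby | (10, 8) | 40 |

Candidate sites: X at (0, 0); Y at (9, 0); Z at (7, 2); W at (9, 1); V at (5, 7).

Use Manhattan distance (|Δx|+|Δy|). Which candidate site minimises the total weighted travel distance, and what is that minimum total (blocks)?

V, total 860 blocks

Total weighted distance at each candidate:
  X (0, 0): total = 1780
  Y (9, 0): total = 1770
  Z (7, 2): total = 1290
  W (9, 1): total = 1600
  V (5, 7): total = 860
Minimum is at V with total 860 blocks.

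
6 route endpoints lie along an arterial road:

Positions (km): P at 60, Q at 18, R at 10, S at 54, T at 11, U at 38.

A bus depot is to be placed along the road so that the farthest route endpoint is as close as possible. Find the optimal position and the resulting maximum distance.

location 35, max distance 25

The 1-center on a line is the midpoint of the two extreme points: leftmost at 10, rightmost at 60.
Optimal location = (10 + 60)/2 = 35; maximum distance = (60 − 10)/2 = 25.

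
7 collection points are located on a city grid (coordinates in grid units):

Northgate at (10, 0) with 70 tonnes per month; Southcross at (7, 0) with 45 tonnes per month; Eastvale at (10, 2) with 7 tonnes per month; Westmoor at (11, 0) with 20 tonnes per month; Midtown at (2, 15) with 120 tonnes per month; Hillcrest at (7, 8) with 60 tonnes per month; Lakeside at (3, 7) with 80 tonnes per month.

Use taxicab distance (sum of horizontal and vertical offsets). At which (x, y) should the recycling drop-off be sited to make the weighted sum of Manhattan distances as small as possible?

Manhattan distance separates: Σwᵢ(|x−xᵢ|+|y−yᵢ|) = Σwᵢ|x−xᵢ| + Σwᵢ|y−yᵢ|, so x and y are optimised independently as 1-D weighted medians.
Total weight W = 402; half = 201.
x-coordinate, sorted with cumulative weight:
  x=2 (Midtown, w=120) cum 120
  x=3 (Lakeside, w=80) cum 200
  x=7 (Southcross, w=45) cum 245  ← median
  x=7 (Hillcrest, w=60) cum 305
  x=10 (Northgate, w=70) cum 375
  x=10 (Eastvale, w=7) cum 382
  x=11 (Westmoor, w=20) cum 402
⇒ x* = 7
y-coordinate, sorted with cumulative weight:
  y=0 (Northgate, w=70) cum 70
  y=0 (Southcross, w=45) cum 115
  y=0 (Westmoor, w=20) cum 135
  y=2 (Eastvale, w=7) cum 142
  y=7 (Lakeside, w=80) cum 222  ← median
  y=8 (Hillcrest, w=60) cum 282
  y=15 (Midtown, w=120) cum 402
⇒ y* = 7

(7, 7)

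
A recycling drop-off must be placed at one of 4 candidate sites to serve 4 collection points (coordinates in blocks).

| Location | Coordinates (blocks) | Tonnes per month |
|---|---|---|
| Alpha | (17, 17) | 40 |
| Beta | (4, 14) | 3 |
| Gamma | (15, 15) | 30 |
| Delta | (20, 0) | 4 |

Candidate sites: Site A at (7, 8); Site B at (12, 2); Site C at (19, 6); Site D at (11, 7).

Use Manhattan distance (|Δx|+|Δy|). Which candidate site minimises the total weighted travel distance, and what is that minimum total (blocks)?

Site C, total 1007 blocks

Total weighted distance at each candidate:
  Site A (7, 8): total = 1321
  Site B (12, 2): total = 1380
  Site C (19, 6): total = 1007
  Site D (11, 7): total = 1106
Minimum is at Site C with total 1007 blocks.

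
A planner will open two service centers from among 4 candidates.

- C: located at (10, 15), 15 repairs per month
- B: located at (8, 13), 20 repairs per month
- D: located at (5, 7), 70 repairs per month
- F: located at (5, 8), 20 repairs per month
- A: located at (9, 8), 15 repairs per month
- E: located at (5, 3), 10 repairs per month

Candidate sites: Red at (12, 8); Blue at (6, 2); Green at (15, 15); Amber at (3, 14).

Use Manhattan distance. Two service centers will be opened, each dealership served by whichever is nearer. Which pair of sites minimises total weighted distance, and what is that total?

{Red, Blue}, total 940

Evaluate every pair (each demand assigned to the nearer of the two):
  {Red, Blue}: total = 940
  {Blue, Amber}: total = 955
  {Blue, Green}: total = 970
  {Red, Amber}: total = 1105
  {Red, Green}: total = 1120
  {Green, Amber}: total = 1295
Best pair: {Red, Blue} with total 940.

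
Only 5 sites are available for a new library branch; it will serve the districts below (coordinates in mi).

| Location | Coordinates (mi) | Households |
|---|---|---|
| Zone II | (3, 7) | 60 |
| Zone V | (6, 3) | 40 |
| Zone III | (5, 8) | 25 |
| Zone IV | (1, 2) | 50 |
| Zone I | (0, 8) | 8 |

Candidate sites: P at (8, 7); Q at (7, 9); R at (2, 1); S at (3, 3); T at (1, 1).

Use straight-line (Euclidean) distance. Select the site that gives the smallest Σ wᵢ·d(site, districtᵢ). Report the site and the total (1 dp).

S, total 653.1 mi

Total weighted distance at each candidate:
  P (8, 7): total = 1052.6
  Q (7, 9): total = 1085.1
  R (2, 1): total = 863.2
  S (3, 3): total = 653.1
  T (1, 1): total = 903.0
Minimum is at S with total 653.1 mi.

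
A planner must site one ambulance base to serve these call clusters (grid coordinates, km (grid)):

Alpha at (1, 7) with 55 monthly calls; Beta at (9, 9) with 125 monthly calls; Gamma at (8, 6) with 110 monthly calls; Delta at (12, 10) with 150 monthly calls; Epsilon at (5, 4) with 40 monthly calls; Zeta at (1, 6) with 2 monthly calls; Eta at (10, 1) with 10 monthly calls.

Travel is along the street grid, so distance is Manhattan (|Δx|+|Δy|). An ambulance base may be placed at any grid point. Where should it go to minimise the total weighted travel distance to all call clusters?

(9, 9)

Manhattan distance separates: Σwᵢ(|x−xᵢ|+|y−yᵢ|) = Σwᵢ|x−xᵢ| + Σwᵢ|y−yᵢ|, so x and y are optimised independently as 1-D weighted medians.
Total weight W = 492; half = 246.
x-coordinate, sorted with cumulative weight:
  x=1 (Alpha, w=55) cum 55
  x=1 (Zeta, w=2) cum 57
  x=5 (Epsilon, w=40) cum 97
  x=8 (Gamma, w=110) cum 207
  x=9 (Beta, w=125) cum 332  ← median
  x=10 (Eta, w=10) cum 342
  x=12 (Delta, w=150) cum 492
⇒ x* = 9
y-coordinate, sorted with cumulative weight:
  y=1 (Eta, w=10) cum 10
  y=4 (Epsilon, w=40) cum 50
  y=6 (Gamma, w=110) cum 160
  y=6 (Zeta, w=2) cum 162
  y=7 (Alpha, w=55) cum 217
  y=9 (Beta, w=125) cum 342  ← median
  y=10 (Delta, w=150) cum 492
⇒ y* = 9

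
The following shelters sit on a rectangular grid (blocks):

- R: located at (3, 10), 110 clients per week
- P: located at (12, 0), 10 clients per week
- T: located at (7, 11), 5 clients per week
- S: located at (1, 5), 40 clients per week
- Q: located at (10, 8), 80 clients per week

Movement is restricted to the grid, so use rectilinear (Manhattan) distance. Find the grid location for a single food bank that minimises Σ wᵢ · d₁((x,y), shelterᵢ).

Manhattan distance separates: Σwᵢ(|x−xᵢ|+|y−yᵢ|) = Σwᵢ|x−xᵢ| + Σwᵢ|y−yᵢ|, so x and y are optimised independently as 1-D weighted medians.
Total weight W = 245; half = 122.5.
x-coordinate, sorted with cumulative weight:
  x=1 (S, w=40) cum 40
  x=3 (R, w=110) cum 150  ← median
  x=7 (T, w=5) cum 155
  x=10 (Q, w=80) cum 235
  x=12 (P, w=10) cum 245
⇒ x* = 3
y-coordinate, sorted with cumulative weight:
  y=0 (P, w=10) cum 10
  y=5 (S, w=40) cum 50
  y=8 (Q, w=80) cum 130  ← median
  y=10 (R, w=110) cum 240
  y=11 (T, w=5) cum 245
⇒ y* = 8

(3, 8)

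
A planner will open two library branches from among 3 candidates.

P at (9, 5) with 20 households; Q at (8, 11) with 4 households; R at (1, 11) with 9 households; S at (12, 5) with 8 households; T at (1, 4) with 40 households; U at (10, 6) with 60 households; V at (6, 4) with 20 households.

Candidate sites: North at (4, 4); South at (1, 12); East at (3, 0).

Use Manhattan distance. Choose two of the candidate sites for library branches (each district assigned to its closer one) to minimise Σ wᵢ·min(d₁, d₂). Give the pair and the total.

Evaluate every pair (each demand assigned to the nearer of the two):
  {North, South}: total = 873
  {North, East}: total = 966
  {South, East}: total = 1533
Best pair: {North, South} with total 873.

{North, South}, total 873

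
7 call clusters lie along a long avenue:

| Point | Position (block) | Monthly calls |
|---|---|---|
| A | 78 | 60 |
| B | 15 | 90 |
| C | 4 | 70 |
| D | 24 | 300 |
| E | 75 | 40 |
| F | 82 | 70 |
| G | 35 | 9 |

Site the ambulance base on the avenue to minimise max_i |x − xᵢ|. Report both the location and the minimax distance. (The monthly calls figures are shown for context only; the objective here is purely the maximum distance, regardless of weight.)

location 43, max distance 39

The 1-center on a line is the midpoint of the two extreme points: leftmost at 4, rightmost at 82.
Optimal location = (4 + 82)/2 = 43; maximum distance = (82 − 4)/2 = 39.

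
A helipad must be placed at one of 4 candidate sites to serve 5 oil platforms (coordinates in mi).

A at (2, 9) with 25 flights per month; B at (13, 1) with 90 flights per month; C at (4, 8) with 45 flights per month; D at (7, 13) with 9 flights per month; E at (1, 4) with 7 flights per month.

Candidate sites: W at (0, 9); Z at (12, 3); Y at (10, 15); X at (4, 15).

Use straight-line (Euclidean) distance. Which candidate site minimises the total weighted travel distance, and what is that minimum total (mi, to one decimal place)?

Total weighted distance at each candidate:
  W (0, 9): total = 1717.6
  Z (12, 3): total = 1095.3
  Y (10, 15): total = 2085.4
  X (4, 15): total = 2083.3
Minimum is at Z with total 1095.3 mi.

Z, total 1095.3 mi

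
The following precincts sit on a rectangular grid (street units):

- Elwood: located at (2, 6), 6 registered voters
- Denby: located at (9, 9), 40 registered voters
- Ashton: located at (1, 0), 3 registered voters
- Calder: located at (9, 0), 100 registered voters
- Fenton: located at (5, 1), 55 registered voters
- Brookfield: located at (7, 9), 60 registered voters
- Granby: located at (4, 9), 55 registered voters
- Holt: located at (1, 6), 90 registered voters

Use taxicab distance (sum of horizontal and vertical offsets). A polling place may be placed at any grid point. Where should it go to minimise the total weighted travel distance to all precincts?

(5, 6)

Manhattan distance separates: Σwᵢ(|x−xᵢ|+|y−yᵢ|) = Σwᵢ|x−xᵢ| + Σwᵢ|y−yᵢ|, so x and y are optimised independently as 1-D weighted medians.
Total weight W = 409; half = 204.5.
x-coordinate, sorted with cumulative weight:
  x=1 (Ashton, w=3) cum 3
  x=1 (Holt, w=90) cum 93
  x=2 (Elwood, w=6) cum 99
  x=4 (Granby, w=55) cum 154
  x=5 (Fenton, w=55) cum 209  ← median
  x=7 (Brookfield, w=60) cum 269
  x=9 (Denby, w=40) cum 309
  x=9 (Calder, w=100) cum 409
⇒ x* = 5
y-coordinate, sorted with cumulative weight:
  y=0 (Ashton, w=3) cum 3
  y=0 (Calder, w=100) cum 103
  y=1 (Fenton, w=55) cum 158
  y=6 (Elwood, w=6) cum 164
  y=6 (Holt, w=90) cum 254  ← median
  y=9 (Denby, w=40) cum 294
  y=9 (Brookfield, w=60) cum 354
  y=9 (Granby, w=55) cum 409
⇒ y* = 6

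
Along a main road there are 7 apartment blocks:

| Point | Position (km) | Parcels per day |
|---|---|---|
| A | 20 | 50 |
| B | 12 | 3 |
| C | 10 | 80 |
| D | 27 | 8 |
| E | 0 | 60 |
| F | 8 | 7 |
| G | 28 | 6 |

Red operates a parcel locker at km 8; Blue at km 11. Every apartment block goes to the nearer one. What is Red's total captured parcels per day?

The indifferent point is the midpoint (8+11)/2 = 9.5; apartment blocks left of it (closer to Red at 8) go to Red, those right go to Blue.
  E at 0 (w=60) → Red
  F at 8 (w=7) → Red
  C at 10 (w=80) → Blue
  B at 12 (w=3) → Blue
  A at 20 (w=50) → Blue
  D at 27 (w=8) → Blue
  G at 28 (w=6) → Blue
Red captures 67; Blue captures 147.

67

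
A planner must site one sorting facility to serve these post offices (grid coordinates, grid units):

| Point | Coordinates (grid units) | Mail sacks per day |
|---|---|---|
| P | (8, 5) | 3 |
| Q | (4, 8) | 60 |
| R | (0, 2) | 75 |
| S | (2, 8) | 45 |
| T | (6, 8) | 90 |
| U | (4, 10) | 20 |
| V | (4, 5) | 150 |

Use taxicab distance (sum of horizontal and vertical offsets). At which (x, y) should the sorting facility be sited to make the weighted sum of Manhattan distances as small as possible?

Manhattan distance separates: Σwᵢ(|x−xᵢ|+|y−yᵢ|) = Σwᵢ|x−xᵢ| + Σwᵢ|y−yᵢ|, so x and y are optimised independently as 1-D weighted medians.
Total weight W = 443; half = 221.5.
x-coordinate, sorted with cumulative weight:
  x=0 (R, w=75) cum 75
  x=2 (S, w=45) cum 120
  x=4 (Q, w=60) cum 180
  x=4 (U, w=20) cum 200
  x=4 (V, w=150) cum 350  ← median
  x=6 (T, w=90) cum 440
  x=8 (P, w=3) cum 443
⇒ x* = 4
y-coordinate, sorted with cumulative weight:
  y=2 (R, w=75) cum 75
  y=5 (P, w=3) cum 78
  y=5 (V, w=150) cum 228  ← median
  y=8 (Q, w=60) cum 288
  y=8 (S, w=45) cum 333
  y=8 (T, w=90) cum 423
  y=10 (U, w=20) cum 443
⇒ y* = 5

(4, 5)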